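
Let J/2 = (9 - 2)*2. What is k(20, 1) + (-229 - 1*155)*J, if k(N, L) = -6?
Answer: -10758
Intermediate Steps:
J = 28 (J = 2*((9 - 2)*2) = 2*(7*2) = 2*14 = 28)
k(20, 1) + (-229 - 1*155)*J = -6 + (-229 - 1*155)*28 = -6 + (-229 - 155)*28 = -6 - 384*28 = -6 - 10752 = -10758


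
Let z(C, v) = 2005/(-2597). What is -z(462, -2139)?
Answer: 2005/2597 ≈ 0.77205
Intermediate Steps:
z(C, v) = -2005/2597 (z(C, v) = 2005*(-1/2597) = -2005/2597)
-z(462, -2139) = -1*(-2005/2597) = 2005/2597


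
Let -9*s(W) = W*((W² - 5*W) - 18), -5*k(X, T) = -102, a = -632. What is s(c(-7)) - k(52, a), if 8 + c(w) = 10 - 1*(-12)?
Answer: -942/5 ≈ -188.40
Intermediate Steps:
k(X, T) = 102/5 (k(X, T) = -⅕*(-102) = 102/5)
c(w) = 14 (c(w) = -8 + (10 - 1*(-12)) = -8 + (10 + 12) = -8 + 22 = 14)
s(W) = -W*(-18 + W² - 5*W)/9 (s(W) = -W*((W² - 5*W) - 18)/9 = -W*(-18 + W² - 5*W)/9)
s(c(-7)) - k(52, a) = (⅑)*14*(18 - 1*14² + 5*14) - 1*102/5 = (⅑)*14*(18 - 1*196 + 70) - 102/5 = (⅑)*14*(18 - 196 + 70) - 102/5 = (⅑)*14*(-108) - 102/5 = -168 - 102/5 = -942/5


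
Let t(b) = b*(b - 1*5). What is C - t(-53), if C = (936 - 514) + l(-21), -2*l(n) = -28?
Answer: -2638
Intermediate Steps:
l(n) = 14 (l(n) = -½*(-28) = 14)
t(b) = b*(-5 + b) (t(b) = b*(b - 5) = b*(-5 + b))
C = 436 (C = (936 - 514) + 14 = 422 + 14 = 436)
C - t(-53) = 436 - (-53)*(-5 - 53) = 436 - (-53)*(-58) = 436 - 1*3074 = 436 - 3074 = -2638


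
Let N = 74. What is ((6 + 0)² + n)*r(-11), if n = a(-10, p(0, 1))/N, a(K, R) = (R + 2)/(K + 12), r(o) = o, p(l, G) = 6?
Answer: -14674/37 ≈ -396.59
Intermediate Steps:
a(K, R) = (2 + R)/(12 + K)
n = 2/37 (n = ((2 + 6)/(12 - 10))/74 = (8/2)*(1/74) = ((½)*8)*(1/74) = 4*(1/74) = 2/37 ≈ 0.054054)
((6 + 0)² + n)*r(-11) = ((6 + 0)² + 2/37)*(-11) = (6² + 2/37)*(-11) = (36 + 2/37)*(-11) = (1334/37)*(-11) = -14674/37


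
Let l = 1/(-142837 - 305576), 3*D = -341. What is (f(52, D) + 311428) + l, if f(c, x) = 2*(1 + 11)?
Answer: 139659125675/448413 ≈ 3.1145e+5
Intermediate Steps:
D = -341/3 (D = (⅓)*(-341) = -341/3 ≈ -113.67)
f(c, x) = 24 (f(c, x) = 2*12 = 24)
l = -1/448413 (l = 1/(-448413) = -1/448413 ≈ -2.2301e-6)
(f(52, D) + 311428) + l = (24 + 311428) - 1/448413 = 311452 - 1/448413 = 139659125675/448413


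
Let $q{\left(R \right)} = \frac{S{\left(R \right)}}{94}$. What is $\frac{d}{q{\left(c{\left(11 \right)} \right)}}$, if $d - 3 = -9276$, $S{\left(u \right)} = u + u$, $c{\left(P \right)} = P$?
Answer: $-39621$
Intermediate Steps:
$S{\left(u \right)} = 2 u$
$q{\left(R \right)} = \frac{R}{47}$ ($q{\left(R \right)} = \frac{2 R}{94} = 2 R \frac{1}{94} = \frac{R}{47}$)
$d = -9273$ ($d = 3 - 9276 = -9273$)
$\frac{d}{q{\left(c{\left(11 \right)} \right)}} = - \frac{9273}{\frac{1}{47} \cdot 11} = - \frac{9273}{\frac{11}{47}} = \left(-9273\right) \frac{47}{11} = -39621$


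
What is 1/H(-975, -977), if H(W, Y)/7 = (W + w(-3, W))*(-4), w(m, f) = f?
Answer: 1/54600 ≈ 1.8315e-5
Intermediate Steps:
H(W, Y) = -56*W (H(W, Y) = 7*((W + W)*(-4)) = 7*((2*W)*(-4)) = 7*(-8*W) = -56*W)
1/H(-975, -977) = 1/(-56*(-975)) = 1/54600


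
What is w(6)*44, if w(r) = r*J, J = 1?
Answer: 264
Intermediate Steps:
w(r) = r (w(r) = r*1 = r)
w(6)*44 = 6*44 = 264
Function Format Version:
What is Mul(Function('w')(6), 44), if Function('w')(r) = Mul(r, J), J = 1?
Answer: 264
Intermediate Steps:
Function('w')(r) = r (Function('w')(r) = Mul(r, 1) = r)
Mul(Function('w')(6), 44) = Mul(6, 44) = 264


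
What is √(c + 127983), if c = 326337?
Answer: 12*√3155 ≈ 674.03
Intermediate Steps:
√(c + 127983) = √(326337 + 127983) = √454320 = 12*√3155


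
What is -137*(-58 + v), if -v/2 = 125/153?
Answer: 1249988/153 ≈ 8169.9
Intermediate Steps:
v = -250/153 ≈ -1.6340
-137*(-58 + v) = -137*(-58 - 250/153) = -137*(-9124/153) = 1249988/153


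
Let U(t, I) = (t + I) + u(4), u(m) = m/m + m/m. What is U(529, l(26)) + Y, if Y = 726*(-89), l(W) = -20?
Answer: -64103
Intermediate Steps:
u(m) = 2 (u(m) = 1 + 1 = 2)
U(t, I) = 2 + I + t (U(t, I) = (t + I) + 2 = (I + t) + 2 = 2 + I + t)
Y = -64614
U(529, l(26)) + Y = (2 - 20 + 529) - 64614 = 511 - 64614 = -64103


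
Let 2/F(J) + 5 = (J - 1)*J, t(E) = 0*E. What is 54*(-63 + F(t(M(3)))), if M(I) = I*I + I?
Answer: -17118/5 ≈ -3423.6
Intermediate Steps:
M(I) = I + I² (M(I) = I² + I = I + I²)
t(E) = 0
F(J) = 2/(-5 + J*(-1 + J)) (F(J) = 2/(-5 + (J - 1)*J) = 2/(-5 + (-1 + J)*J) = 2/(-5 + J*(-1 + J)))
54*(-63 + F(t(M(3)))) = 54*(-63 + 2/(-5 + 0² - 1*0)) = 54*(-63 + 2/(-5 + 0 + 0)) = 54*(-63 + 2/(-5)) = 54*(-63 + 2*(-⅕)) = 54*(-63 - ⅖) = 54*(-317/5) = -17118/5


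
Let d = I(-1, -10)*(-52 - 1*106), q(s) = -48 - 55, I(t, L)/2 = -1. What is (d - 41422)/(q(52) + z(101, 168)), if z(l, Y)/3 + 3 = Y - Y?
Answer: 20553/56 ≈ 367.02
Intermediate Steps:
I(t, L) = -2 (I(t, L) = 2*(-1) = -2)
q(s) = -103
z(l, Y) = -9 (z(l, Y) = -9 + 3*(Y - Y) = -9 + 3*0 = -9 + 0 = -9)
d = 316 (d = -2*(-52 - 1*106) = -2*(-52 - 106) = -2*(-158) = 316)
(d - 41422)/(q(52) + z(101, 168)) = (316 - 41422)/(-103 - 9) = -41106/(-112) = -41106*(-1/112) = 20553/56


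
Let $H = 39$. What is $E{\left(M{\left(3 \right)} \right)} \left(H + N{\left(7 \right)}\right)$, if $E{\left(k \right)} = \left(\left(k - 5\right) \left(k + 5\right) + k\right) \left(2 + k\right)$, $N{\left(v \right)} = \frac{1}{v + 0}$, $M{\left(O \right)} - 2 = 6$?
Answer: $\frac{128780}{7} \approx 18397.0$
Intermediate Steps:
$M{\left(O \right)} = 8$ ($M{\left(O \right)} = 2 + 6 = 8$)
$N{\left(v \right)} = \frac{1}{v}$
$E{\left(k \right)} = \left(2 + k\right) \left(k + \left(-5 + k\right) \left(5 + k\right)\right)$ ($E{\left(k \right)} = \left(\left(-5 + k\right) \left(5 + k\right) + k\right) \left(2 + k\right) = \left(k + \left(-5 + k\right) \left(5 + k\right)\right) \left(2 + k\right) = \left(2 + k\right) \left(k + \left(-5 + k\right) \left(5 + k\right)\right)$)
$E{\left(M{\left(3 \right)} \right)} \left(H + N{\left(7 \right)}\right) = \left(-50 + 8^{3} - 184 + 3 \cdot 8^{2}\right) \left(39 + \frac{1}{7}\right) = \left(-50 + 512 - 184 + 3 \cdot 64\right) \left(39 + \frac{1}{7}\right) = \left(-50 + 512 - 184 + 192\right) \frac{274}{7} = 470 \cdot \frac{274}{7} = \frac{128780}{7}$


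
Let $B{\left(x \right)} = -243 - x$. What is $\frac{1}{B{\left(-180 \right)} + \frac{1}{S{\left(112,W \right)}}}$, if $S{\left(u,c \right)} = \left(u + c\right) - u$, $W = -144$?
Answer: $- \frac{144}{9073} \approx -0.015871$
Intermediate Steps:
$S{\left(u,c \right)} = c$ ($S{\left(u,c \right)} = \left(c + u\right) - u = c$)
$\frac{1}{B{\left(-180 \right)} + \frac{1}{S{\left(112,W \right)}}} = \frac{1}{\left(-243 - -180\right) + \frac{1}{-144}} = \frac{1}{\left(-243 + 180\right) - \frac{1}{144}} = \frac{1}{-63 - \frac{1}{144}} = \frac{1}{- \frac{9073}{144}} = - \frac{144}{9073}$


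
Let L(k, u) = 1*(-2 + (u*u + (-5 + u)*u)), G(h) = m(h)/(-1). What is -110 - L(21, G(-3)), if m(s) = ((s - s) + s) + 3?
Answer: -108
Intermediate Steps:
m(s) = 3 + s (m(s) = (0 + s) + 3 = s + 3 = 3 + s)
G(h) = -3 - h (G(h) = (3 + h)/(-1) = (3 + h)*(-1) = -3 - h)
L(k, u) = -2 + u² + u*(-5 + u) (L(k, u) = 1*(-2 + (u² + u*(-5 + u))) = 1*(-2 + u² + u*(-5 + u)) = -2 + u² + u*(-5 + u))
-110 - L(21, G(-3)) = -110 - (-2 - 5*(-3 - 1*(-3)) + 2*(-3 - 1*(-3))²) = -110 - (-2 - 5*(-3 + 3) + 2*(-3 + 3)²) = -110 - (-2 - 5*0 + 2*0²) = -110 - (-2 + 0 + 2*0) = -110 - (-2 + 0 + 0) = -110 - 1*(-2) = -110 + 2 = -108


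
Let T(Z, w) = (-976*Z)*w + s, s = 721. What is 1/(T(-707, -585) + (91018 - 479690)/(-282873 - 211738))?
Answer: -494611/199658632264717 ≈ -2.4773e-9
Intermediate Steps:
T(Z, w) = 721 - 976*Z*w (T(Z, w) = (-976*Z)*w + 721 = -976*Z*w + 721 = 721 - 976*Z*w)
1/(T(-707, -585) + (91018 - 479690)/(-282873 - 211738)) = 1/((721 - 976*(-707)*(-585)) + (91018 - 479690)/(-282873 - 211738)) = 1/((721 - 403668720) - 388672/(-494611)) = 1/(-403667999 - 388672*(-1/494611)) = 1/(-403667999 + 388672/494611) = 1/(-199658632264717/494611) = -494611/199658632264717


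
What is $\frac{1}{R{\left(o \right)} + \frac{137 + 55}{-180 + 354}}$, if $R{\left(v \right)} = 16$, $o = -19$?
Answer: $\frac{29}{496} \approx 0.058468$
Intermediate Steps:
$\frac{1}{R{\left(o \right)} + \frac{137 + 55}{-180 + 354}} = \frac{1}{16 + \frac{137 + 55}{-180 + 354}} = \frac{1}{16 + \frac{192}{174}} = \frac{1}{16 + 192 \cdot \frac{1}{174}} = \frac{1}{16 + \frac{32}{29}} = \frac{1}{\frac{496}{29}} = \frac{29}{496}$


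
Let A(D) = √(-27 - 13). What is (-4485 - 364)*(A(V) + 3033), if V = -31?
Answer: -14707017 - 9698*I*√10 ≈ -1.4707e+7 - 30668.0*I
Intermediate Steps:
A(D) = 2*I*√10 (A(D) = √(-40) = 2*I*√10)
(-4485 - 364)*(A(V) + 3033) = (-4485 - 364)*(2*I*√10 + 3033) = -4849*(3033 + 2*I*√10) = -14707017 - 9698*I*√10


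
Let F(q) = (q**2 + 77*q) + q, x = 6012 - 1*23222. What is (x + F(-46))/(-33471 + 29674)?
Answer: 18682/3797 ≈ 4.9202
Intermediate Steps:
x = -17210 (x = 6012 - 23222 = -17210)
F(q) = q**2 + 78*q
(x + F(-46))/(-33471 + 29674) = (-17210 - 46*(78 - 46))/(-33471 + 29674) = (-17210 - 46*32)/(-3797) = (-17210 - 1472)*(-1/3797) = -18682*(-1/3797) = 18682/3797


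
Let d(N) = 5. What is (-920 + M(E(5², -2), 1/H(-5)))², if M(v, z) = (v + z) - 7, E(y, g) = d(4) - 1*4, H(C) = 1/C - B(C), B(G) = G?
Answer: 493683961/576 ≈ 8.5709e+5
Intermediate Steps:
H(C) = 1/C - C
E(y, g) = 1 (E(y, g) = 5 - 1*4 = 5 - 4 = 1)
M(v, z) = -7 + v + z
(-920 + M(E(5², -2), 1/H(-5)))² = (-920 + (-7 + 1 + 1/(1/(-5) - 1*(-5))))² = (-920 + (-7 + 1 + 1/(-⅕ + 5)))² = (-920 + (-7 + 1 + 1/(24/5)))² = (-920 + (-7 + 1 + 5/24))² = (-920 - 139/24)² = (-22219/24)² = 493683961/576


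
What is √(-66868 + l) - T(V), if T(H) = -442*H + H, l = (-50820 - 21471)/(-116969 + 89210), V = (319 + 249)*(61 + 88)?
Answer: 37322712 + 7*I*√116834327679/9253 ≈ 3.7323e+7 + 258.58*I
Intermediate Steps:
V = 84632 (V = 568*149 = 84632)
l = 24097/9253 (l = -72291/(-27759) = -72291*(-1/27759) = 24097/9253 ≈ 2.6042)
T(H) = -441*H
√(-66868 + l) - T(V) = √(-66868 + 24097/9253) - (-441)*84632 = √(-618705507/9253) - 1*(-37322712) = 7*I*√116834327679/9253 + 37322712 = 37322712 + 7*I*√116834327679/9253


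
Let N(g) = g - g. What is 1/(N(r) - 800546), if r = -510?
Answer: -1/800546 ≈ -1.2491e-6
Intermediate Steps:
N(g) = 0
1/(N(r) - 800546) = 1/(0 - 800546) = 1/(-800546) = -1/800546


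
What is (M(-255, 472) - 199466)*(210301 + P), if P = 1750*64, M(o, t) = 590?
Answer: -64097933676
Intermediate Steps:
P = 112000
(M(-255, 472) - 199466)*(210301 + P) = (590 - 199466)*(210301 + 112000) = -198876*322301 = -64097933676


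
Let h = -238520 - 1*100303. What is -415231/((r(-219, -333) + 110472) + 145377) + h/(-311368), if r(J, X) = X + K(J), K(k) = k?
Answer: -42789150577/79491316296 ≈ -0.53829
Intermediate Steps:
r(J, X) = J + X (r(J, X) = X + J = J + X)
h = -338823 (h = -238520 - 100303 = -338823)
-415231/((r(-219, -333) + 110472) + 145377) + h/(-311368) = -415231/(((-219 - 333) + 110472) + 145377) - 338823/(-311368) = -415231/((-552 + 110472) + 145377) - 338823*(-1/311368) = -415231/(109920 + 145377) + 338823/311368 = -415231/255297 + 338823/311368 = -42789150577/79491316296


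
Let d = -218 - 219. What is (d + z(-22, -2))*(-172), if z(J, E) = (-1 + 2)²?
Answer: 74992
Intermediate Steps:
d = -437
z(J, E) = 1 (z(J, E) = 1² = 1)
(d + z(-22, -2))*(-172) = (-437 + 1)*(-172) = -436*(-172) = 74992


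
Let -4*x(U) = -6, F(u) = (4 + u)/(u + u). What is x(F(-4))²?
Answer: 9/4 ≈ 2.2500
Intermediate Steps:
F(u) = (4 + u)/(2*u) (F(u) = (4 + u)/((2*u)) = (4 + u)*(1/(2*u)) = (4 + u)/(2*u))
x(U) = 3/2 (x(U) = -¼*(-6) = 3/2)
x(F(-4))² = (3/2)² = 9/4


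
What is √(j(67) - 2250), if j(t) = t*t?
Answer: √2239 ≈ 47.318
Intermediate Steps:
j(t) = t²
√(j(67) - 2250) = √(67² - 2250) = √(4489 - 2250) = √2239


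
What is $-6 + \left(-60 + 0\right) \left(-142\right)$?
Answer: $8514$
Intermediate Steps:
$-6 + \left(-60 + 0\right) \left(-142\right) = -6 - -8520 = -6 + 8520 = 8514$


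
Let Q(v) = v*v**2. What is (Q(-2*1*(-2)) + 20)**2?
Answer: 7056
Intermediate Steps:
Q(v) = v**3
(Q(-2*1*(-2)) + 20)**2 = ((-2*1*(-2))**3 + 20)**2 = ((-2*(-2))**3 + 20)**2 = (4**3 + 20)**2 = (64 + 20)**2 = 84**2 = 7056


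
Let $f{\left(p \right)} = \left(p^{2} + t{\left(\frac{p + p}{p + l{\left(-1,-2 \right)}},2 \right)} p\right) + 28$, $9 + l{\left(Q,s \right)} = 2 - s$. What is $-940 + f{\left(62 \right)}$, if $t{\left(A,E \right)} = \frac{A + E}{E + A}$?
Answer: $2994$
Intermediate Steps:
$l{\left(Q,s \right)} = -7 - s$ ($l{\left(Q,s \right)} = -9 - \left(-2 + s\right) = -7 - s$)
$t{\left(A,E \right)} = 1$ ($t{\left(A,E \right)} = \frac{A + E}{A + E} = 1$)
$f{\left(p \right)} = 28 + p + p^{2}$ ($f{\left(p \right)} = \left(p^{2} + 1 p\right) + 28 = \left(p^{2} + p\right) + 28 = \left(p + p^{2}\right) + 28 = 28 + p + p^{2}$)
$-940 + f{\left(62 \right)} = -940 + \left(28 + 62 + 62^{2}\right) = -940 + \left(28 + 62 + 3844\right) = -940 + 3934 = 2994$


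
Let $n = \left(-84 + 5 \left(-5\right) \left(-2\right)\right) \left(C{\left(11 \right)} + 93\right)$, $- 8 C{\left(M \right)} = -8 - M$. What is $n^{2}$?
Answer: $\frac{168246841}{16} \approx 1.0515 \cdot 10^{7}$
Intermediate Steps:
$C{\left(M \right)} = 1 + \frac{M}{8}$ ($C{\left(M \right)} = - \frac{-8 - M}{8} = 1 + \frac{M}{8}$)
$n = - \frac{12971}{4}$ ($n = \left(-84 + 5 \left(-5\right) \left(-2\right)\right) \left(\left(1 + \frac{1}{8} \cdot 11\right) + 93\right) = \left(-84 - -50\right) \left(\left(1 + \frac{11}{8}\right) + 93\right) = \left(-84 + 50\right) \left(\frac{19}{8} + 93\right) = \left(-34\right) \frac{763}{8} = - \frac{12971}{4} \approx -3242.8$)
$n^{2} = \left(- \frac{12971}{4}\right)^{2} = \frac{168246841}{16}$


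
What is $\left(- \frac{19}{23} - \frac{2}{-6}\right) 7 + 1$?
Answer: $- \frac{169}{69} \approx -2.4493$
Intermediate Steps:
$\left(- \frac{19}{23} - \frac{2}{-6}\right) 7 + 1 = \left(\left(-19\right) \frac{1}{23} - - \frac{1}{3}\right) 7 + 1 = \left(- \frac{19}{23} + \frac{1}{3}\right) 7 + 1 = \left(- \frac{34}{69}\right) 7 + 1 = - \frac{238}{69} + 1 = - \frac{169}{69}$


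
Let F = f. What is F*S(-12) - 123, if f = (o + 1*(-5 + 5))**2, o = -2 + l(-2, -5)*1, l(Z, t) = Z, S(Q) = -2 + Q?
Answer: -347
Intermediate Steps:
o = -4 (o = -2 - 2*1 = -2 - 2 = -4)
f = 16 (f = (-4 + 1*(-5 + 5))**2 = (-4 + 1*0)**2 = (-4 + 0)**2 = (-4)**2 = 16)
F = 16
F*S(-12) - 123 = 16*(-2 - 12) - 123 = 16*(-14) - 123 = -224 - 123 = -347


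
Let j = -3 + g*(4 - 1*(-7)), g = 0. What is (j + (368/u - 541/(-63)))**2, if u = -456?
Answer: 32741284/1432809 ≈ 22.851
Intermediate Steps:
j = -3 (j = -3 + 0*(4 - 1*(-7)) = -3 + 0*(4 + 7) = -3 + 0*11 = -3 + 0 = -3)
(j + (368/u - 541/(-63)))**2 = (-3 + (368/(-456) - 541/(-63)))**2 = (-3 + (368*(-1/456) - 541*(-1/63)))**2 = (-3 + (-46/57 + 541/63))**2 = (-3 + 9313/1197)**2 = (5722/1197)**2 = 32741284/1432809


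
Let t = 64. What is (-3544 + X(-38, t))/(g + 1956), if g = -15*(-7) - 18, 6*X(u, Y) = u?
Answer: -10651/6129 ≈ -1.7378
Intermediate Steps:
X(u, Y) = u/6
g = 87 (g = 105 - 18 = 87)
(-3544 + X(-38, t))/(g + 1956) = (-3544 + (⅙)*(-38))/(87 + 1956) = (-3544 - 19/3)/2043 = -10651/3*1/2043 = -10651/6129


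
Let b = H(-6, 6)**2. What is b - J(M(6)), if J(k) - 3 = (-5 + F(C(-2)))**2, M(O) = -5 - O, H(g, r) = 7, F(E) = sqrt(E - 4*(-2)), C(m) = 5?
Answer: 8 + 10*sqrt(13) ≈ 44.056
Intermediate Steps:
F(E) = sqrt(8 + E) (F(E) = sqrt(E + 8) = sqrt(8 + E))
b = 49 (b = 7**2 = 49)
J(k) = 3 + (-5 + sqrt(13))**2 (J(k) = 3 + (-5 + sqrt(8 + 5))**2 = 3 + (-5 + sqrt(13))**2)
b - J(M(6)) = 49 - (41 - 10*sqrt(13)) = 49 + (-41 + 10*sqrt(13)) = 8 + 10*sqrt(13)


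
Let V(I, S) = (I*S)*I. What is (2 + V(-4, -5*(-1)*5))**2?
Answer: 161604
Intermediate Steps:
V(I, S) = S*I**2
(2 + V(-4, -5*(-1)*5))**2 = (2 + (-5*(-1)*5)*(-4)**2)**2 = (2 + (5*5)*16)**2 = (2 + 25*16)**2 = (2 + 400)**2 = 402**2 = 161604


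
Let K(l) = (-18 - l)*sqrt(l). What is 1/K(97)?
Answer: -sqrt(97)/11155 ≈ -0.00088291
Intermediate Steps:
K(l) = sqrt(l)*(-18 - l)
1/K(97) = 1/(sqrt(97)*(-18 - 1*97)) = 1/(sqrt(97)*(-18 - 97)) = 1/(sqrt(97)*(-115)) = 1/(-115*sqrt(97)) = -sqrt(97)/11155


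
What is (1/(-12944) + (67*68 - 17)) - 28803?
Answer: -314073217/12944 ≈ -24264.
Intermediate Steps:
(1/(-12944) + (67*68 - 17)) - 28803 = (-1/12944 + (4556 - 17)) - 28803 = (-1/12944 + 4539) - 28803 = 58752815/12944 - 28803 = -314073217/12944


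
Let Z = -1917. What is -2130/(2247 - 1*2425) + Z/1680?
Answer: 539529/49840 ≈ 10.825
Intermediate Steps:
-2130/(2247 - 1*2425) + Z/1680 = -2130/(2247 - 1*2425) - 1917/1680 = -2130/(2247 - 2425) - 1917*1/1680 = -2130/(-178) - 639/560 = -2130*(-1/178) - 639/560 = 1065/89 - 639/560 = 539529/49840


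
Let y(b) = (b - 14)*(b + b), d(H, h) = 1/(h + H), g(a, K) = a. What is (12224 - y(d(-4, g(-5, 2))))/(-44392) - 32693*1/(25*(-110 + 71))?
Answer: 19431796231/584309700 ≈ 33.256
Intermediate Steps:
d(H, h) = 1/(H + h)
y(b) = 2*b*(-14 + b) (y(b) = (-14 + b)*(2*b) = 2*b*(-14 + b))
(12224 - y(d(-4, g(-5, 2))))/(-44392) - 32693*1/(25*(-110 + 71)) = (12224 - 2*(-14 + 1/(-4 - 5))/(-4 - 5))/(-44392) - 32693*1/(25*(-110 + 71)) = (12224 - 2*(-14 + 1/(-9))/(-9))*(-1/44392) - 32693/((-39*25)) = (12224 - 2*(-1)*(-14 - ⅑)/9)*(-1/44392) - 32693/(-975) = (12224 - 2*(-1)*(-127)/(9*9))*(-1/44392) - 32693*(-1/975) = (12224 - 1*254/81)*(-1/44392) + 32693/975 = (12224 - 254/81)*(-1/44392) + 32693/975 = (989890/81)*(-1/44392) + 32693/975 = -494945/1797876 + 32693/975 = 19431796231/584309700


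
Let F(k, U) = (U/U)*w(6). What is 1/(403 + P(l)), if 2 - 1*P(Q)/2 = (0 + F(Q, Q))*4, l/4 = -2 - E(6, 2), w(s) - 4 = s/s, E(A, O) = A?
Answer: 1/367 ≈ 0.0027248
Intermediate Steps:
w(s) = 5 (w(s) = 4 + s/s = 4 + 1 = 5)
F(k, U) = 5 (F(k, U) = (U/U)*5 = 1*5 = 5)
l = -32 (l = 4*(-2 - 1*6) = 4*(-2 - 6) = 4*(-8) = -32)
P(Q) = -36 (P(Q) = 4 - 2*(0 + 5)*4 = 4 - 10*4 = 4 - 2*20 = 4 - 40 = -36)
1/(403 + P(l)) = 1/(403 - 36) = 1/367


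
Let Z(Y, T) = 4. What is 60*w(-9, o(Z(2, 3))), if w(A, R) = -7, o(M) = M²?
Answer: -420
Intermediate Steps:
60*w(-9, o(Z(2, 3))) = 60*(-7) = -420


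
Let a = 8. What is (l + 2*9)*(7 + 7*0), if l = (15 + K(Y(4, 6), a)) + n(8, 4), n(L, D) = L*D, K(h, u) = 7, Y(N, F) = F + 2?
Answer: 504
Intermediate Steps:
Y(N, F) = 2 + F
n(L, D) = D*L
l = 54 (l = (15 + 7) + 4*8 = 22 + 32 = 54)
(l + 2*9)*(7 + 7*0) = (54 + 2*9)*(7 + 7*0) = (54 + 18)*(7 + 0) = 72*7 = 504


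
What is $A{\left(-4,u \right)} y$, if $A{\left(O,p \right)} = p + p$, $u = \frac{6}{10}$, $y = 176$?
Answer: $\frac{1056}{5} \approx 211.2$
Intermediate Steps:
$u = \frac{3}{5}$ ($u = 6 \cdot \frac{1}{10} = \frac{3}{5} \approx 0.6$)
$A{\left(O,p \right)} = 2 p$
$A{\left(-4,u \right)} y = 2 \cdot \frac{3}{5} \cdot 176 = \frac{6}{5} \cdot 176 = \frac{1056}{5}$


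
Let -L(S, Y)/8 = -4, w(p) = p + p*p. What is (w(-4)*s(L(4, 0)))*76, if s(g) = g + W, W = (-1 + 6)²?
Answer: 51984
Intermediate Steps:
W = 25 (W = 5² = 25)
w(p) = p + p²
L(S, Y) = 32 (L(S, Y) = -8*(-4) = 32)
s(g) = 25 + g (s(g) = g + 25 = 25 + g)
(w(-4)*s(L(4, 0)))*76 = ((-4*(1 - 4))*(25 + 32))*76 = (-4*(-3)*57)*76 = (12*57)*76 = 684*76 = 51984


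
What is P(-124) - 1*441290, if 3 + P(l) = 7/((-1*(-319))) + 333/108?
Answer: -1689257717/3828 ≈ -4.4129e+5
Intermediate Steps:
P(l) = 403/3828 (P(l) = -3 + (7/((-1*(-319))) + 333/108) = -3 + (7/319 + 333*(1/108)) = -3 + (7*(1/319) + 37/12) = -3 + (7/319 + 37/12) = -3 + 11887/3828 = 403/3828)
P(-124) - 1*441290 = 403/3828 - 1*441290 = 403/3828 - 441290 = -1689257717/3828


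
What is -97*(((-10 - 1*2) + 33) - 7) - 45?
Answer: -1403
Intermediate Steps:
-97*(((-10 - 1*2) + 33) - 7) - 45 = -97*(((-10 - 2) + 33) - 7) - 45 = -97*((-12 + 33) - 7) - 45 = -97*(21 - 7) - 45 = -97*14 - 45 = -1358 - 45 = -1403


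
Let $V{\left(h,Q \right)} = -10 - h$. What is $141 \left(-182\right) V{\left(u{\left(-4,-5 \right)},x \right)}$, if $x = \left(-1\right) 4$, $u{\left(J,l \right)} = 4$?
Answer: $359268$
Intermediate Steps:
$x = -4$
$141 \left(-182\right) V{\left(u{\left(-4,-5 \right)},x \right)} = 141 \left(-182\right) \left(-10 - 4\right) = - 25662 \left(-10 - 4\right) = \left(-25662\right) \left(-14\right) = 359268$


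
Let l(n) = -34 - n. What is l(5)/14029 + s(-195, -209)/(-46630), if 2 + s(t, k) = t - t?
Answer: -895256/327086135 ≈ -0.0027371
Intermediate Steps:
s(t, k) = -2 (s(t, k) = -2 + (t - t) = -2 + 0 = -2)
l(5)/14029 + s(-195, -209)/(-46630) = (-34 - 1*5)/14029 - 2/(-46630) = (-34 - 5)*(1/14029) - 2*(-1/46630) = -39*1/14029 + 1/23315 = -39/14029 + 1/23315 = -895256/327086135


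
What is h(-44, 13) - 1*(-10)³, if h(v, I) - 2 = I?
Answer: 1015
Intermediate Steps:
h(v, I) = 2 + I
h(-44, 13) - 1*(-10)³ = (2 + 13) - 1*(-10)³ = 15 - 1*(-1000) = 15 + 1000 = 1015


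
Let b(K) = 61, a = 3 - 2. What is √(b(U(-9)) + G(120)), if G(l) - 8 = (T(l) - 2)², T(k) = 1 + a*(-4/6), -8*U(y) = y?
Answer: √646/3 ≈ 8.4722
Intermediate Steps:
a = 1
U(y) = -y/8
T(k) = ⅓ (T(k) = 1 + 1*(-4/6) = 1 + 1*(-4*⅙) = 1 + 1*(-⅔) = 1 - ⅔ = ⅓)
G(l) = 97/9 (G(l) = 8 + (⅓ - 2)² = 8 + (-5/3)² = 8 + 25/9 = 97/9)
√(b(U(-9)) + G(120)) = √(61 + 97/9) = √(646/9) = √646/3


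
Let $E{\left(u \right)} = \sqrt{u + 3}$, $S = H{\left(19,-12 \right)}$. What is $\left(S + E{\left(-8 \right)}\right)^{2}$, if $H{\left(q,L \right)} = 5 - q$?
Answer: $\left(14 - i \sqrt{5}\right)^{2} \approx 191.0 - 62.61 i$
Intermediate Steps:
$S = -14$ ($S = 5 - 19 = -14$)
$E{\left(u \right)} = \sqrt{3 + u}$
$\left(S + E{\left(-8 \right)}\right)^{2} = \left(-14 + \sqrt{3 - 8}\right)^{2} = \left(-14 + \sqrt{-5}\right)^{2} = \left(-14 + i \sqrt{5}\right)^{2}$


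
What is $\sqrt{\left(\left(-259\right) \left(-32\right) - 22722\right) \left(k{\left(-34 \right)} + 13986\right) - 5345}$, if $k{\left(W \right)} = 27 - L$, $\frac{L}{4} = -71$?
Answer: $i \sqrt{206368243} \approx 14366.0 i$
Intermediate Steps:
$L = -284$ ($L = 4 \left(-71\right) = -284$)
$k{\left(W \right)} = 311$ ($k{\left(W \right)} = 27 - -284 = 27 + 284 = 311$)
$\sqrt{\left(\left(-259\right) \left(-32\right) - 22722\right) \left(k{\left(-34 \right)} + 13986\right) - 5345} = \sqrt{\left(\left(-259\right) \left(-32\right) - 22722\right) \left(311 + 13986\right) - 5345} = \sqrt{\left(8288 - 22722\right) 14297 - 5345} = \sqrt{\left(-14434\right) 14297 - 5345} = \sqrt{-206362898 - 5345} = \sqrt{-206368243} = i \sqrt{206368243}$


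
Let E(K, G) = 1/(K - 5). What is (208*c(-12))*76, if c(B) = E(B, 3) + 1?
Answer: 252928/17 ≈ 14878.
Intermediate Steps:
E(K, G) = 1/(-5 + K)
c(B) = 1 + 1/(-5 + B) (c(B) = 1/(-5 + B) + 1 = 1 + 1/(-5 + B))
(208*c(-12))*76 = (208*((-4 - 12)/(-5 - 12)))*76 = (208*(-16/(-17)))*76 = (208*(-1/17*(-16)))*76 = (208*(16/17))*76 = (3328/17)*76 = 252928/17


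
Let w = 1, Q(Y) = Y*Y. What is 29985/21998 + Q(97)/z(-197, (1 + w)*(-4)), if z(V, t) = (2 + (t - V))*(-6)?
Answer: -43154093/6302427 ≈ -6.8472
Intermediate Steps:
Q(Y) = Y²
z(V, t) = -12 - 6*t + 6*V (z(V, t) = (2 + t - V)*(-6) = -12 - 6*t + 6*V)
29985/21998 + Q(97)/z(-197, (1 + w)*(-4)) = 29985/21998 + 97²/(-12 - 6*(1 + 1)*(-4) + 6*(-197)) = 29985*(1/21998) + 9409/(-12 - 12*(-4) - 1182) = 29985/21998 + 9409/(-12 - 6*(-8) - 1182) = 29985/21998 + 9409/(-12 + 48 - 1182) = 29985/21998 + 9409/(-1146) = 29985/21998 + 9409*(-1/1146) = 29985/21998 - 9409/1146 = -43154093/6302427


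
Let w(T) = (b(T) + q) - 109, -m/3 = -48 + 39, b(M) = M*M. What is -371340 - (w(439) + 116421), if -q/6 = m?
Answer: -680211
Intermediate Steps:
b(M) = M²
m = 27 (m = -3*(-48 + 39) = -3*(-9) = 27)
q = -162 (q = -6*27 = -162)
w(T) = -271 + T² (w(T) = (T² - 162) - 109 = (-162 + T²) - 109 = -271 + T²)
-371340 - (w(439) + 116421) = -371340 - ((-271 + 439²) + 116421) = -371340 - ((-271 + 192721) + 116421) = -371340 - (192450 + 116421) = -371340 - 1*308871 = -371340 - 308871 = -680211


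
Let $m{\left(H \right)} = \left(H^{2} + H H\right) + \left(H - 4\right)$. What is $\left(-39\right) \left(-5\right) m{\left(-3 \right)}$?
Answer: $2145$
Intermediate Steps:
$m{\left(H \right)} = -4 + H + 2 H^{2}$ ($m{\left(H \right)} = \left(H^{2} + H^{2}\right) + \left(H - 4\right) = 2 H^{2} + \left(-4 + H\right) = -4 + H + 2 H^{2}$)
$\left(-39\right) \left(-5\right) m{\left(-3 \right)} = \left(-39\right) \left(-5\right) \left(-4 - 3 + 2 \left(-3\right)^{2}\right) = 195 \left(-4 - 3 + 2 \cdot 9\right) = 195 \left(-4 - 3 + 18\right) = 195 \cdot 11 = 2145$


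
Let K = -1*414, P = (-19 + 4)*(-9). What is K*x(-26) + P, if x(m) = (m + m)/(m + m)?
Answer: -279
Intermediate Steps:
x(m) = 1 (x(m) = (2*m)/((2*m)) = (2*m)*(1/(2*m)) = 1)
P = 135 (P = -15*(-9) = 135)
K = -414
K*x(-26) + P = -414*1 + 135 = -414 + 135 = -279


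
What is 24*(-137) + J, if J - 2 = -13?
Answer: -3299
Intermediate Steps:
J = -11 (J = 2 - 13 = -11)
24*(-137) + J = 24*(-137) - 11 = -3288 - 11 = -3299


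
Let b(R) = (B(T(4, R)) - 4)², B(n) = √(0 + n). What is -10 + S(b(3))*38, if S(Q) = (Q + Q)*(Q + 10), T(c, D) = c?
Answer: 4246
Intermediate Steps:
B(n) = √n
b(R) = 4 (b(R) = (√4 - 4)² = (2 - 4)² = (-2)² = 4)
S(Q) = 2*Q*(10 + Q) (S(Q) = (2*Q)*(10 + Q) = 2*Q*(10 + Q))
-10 + S(b(3))*38 = -10 + (2*4*(10 + 4))*38 = -10 + (2*4*14)*38 = -10 + 112*38 = -10 + 4256 = 4246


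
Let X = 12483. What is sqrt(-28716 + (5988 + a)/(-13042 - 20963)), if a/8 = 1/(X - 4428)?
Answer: 2*I*sqrt(2393871014634604998)/18260685 ≈ 169.46*I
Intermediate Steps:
a = 8/8055 (a = 8/(12483 - 4428) = 8/8055 ≈ 0.00099317)
sqrt(-28716 + (5988 + a)/(-13042 - 20963)) = sqrt(-28716 + (5988 + 8/8055)/(-13042 - 20963)) = sqrt(-28716 + (48233348/8055)/(-34005)) = sqrt(-28716 + (48233348/8055)*(-1/34005)) = sqrt(-28716 - 48233348/273910275) = sqrt(-7865655690248/273910275) = 2*I*sqrt(2393871014634604998)/18260685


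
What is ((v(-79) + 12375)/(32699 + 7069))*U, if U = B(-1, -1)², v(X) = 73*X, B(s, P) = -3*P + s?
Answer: 3304/4971 ≈ 0.66465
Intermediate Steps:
B(s, P) = s - 3*P
U = 4 (U = (-1 - 3*(-1))² = (-1 + 3)² = 2² = 4)
((v(-79) + 12375)/(32699 + 7069))*U = ((73*(-79) + 12375)/(32699 + 7069))*4 = ((-5767 + 12375)/39768)*4 = (6608*(1/39768))*4 = (826/4971)*4 = 3304/4971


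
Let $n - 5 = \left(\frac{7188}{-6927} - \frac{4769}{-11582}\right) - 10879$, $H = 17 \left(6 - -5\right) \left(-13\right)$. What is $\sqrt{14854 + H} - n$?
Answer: $\frac{290818359263}{26742838} + \sqrt{12423} \approx 10986.0$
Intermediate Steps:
$H = -2431$ ($H = 17 \left(6 + 5\right) \left(-13\right) = 17 \cdot 11 \left(-13\right) = 187 \left(-13\right) = -2431$)
$n = - \frac{290818359263}{26742838}$ ($n = 5 + \left(\left(\frac{7188}{-6927} - \frac{4769}{-11582}\right) - 10879\right) = 5 + \left(\left(7188 \left(- \frac{1}{6927}\right) - - \frac{4769}{11582}\right) - 10879\right) = 5 + \left(\left(- \frac{2396}{2309} + \frac{4769}{11582}\right) - 10879\right) = 5 - \frac{290952073453}{26742838} = - \frac{290818359263}{26742838} \approx -10875.0$)
$\sqrt{14854 + H} - n = \sqrt{14854 - 2431} - - \frac{290818359263}{26742838} = \sqrt{12423} + \frac{290818359263}{26742838} = \frac{290818359263}{26742838} + \sqrt{12423}$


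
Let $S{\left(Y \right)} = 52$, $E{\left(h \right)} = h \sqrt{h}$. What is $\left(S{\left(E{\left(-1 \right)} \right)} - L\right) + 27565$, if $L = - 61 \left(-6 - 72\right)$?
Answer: $22859$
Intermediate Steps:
$E{\left(h \right)} = h^{\frac{3}{2}}$
$L = 4758$ ($L = \left(-61\right) \left(-78\right) = 4758$)
$\left(S{\left(E{\left(-1 \right)} \right)} - L\right) + 27565 = \left(52 - 4758\right) + 27565 = -4706 + 27565 = 22859$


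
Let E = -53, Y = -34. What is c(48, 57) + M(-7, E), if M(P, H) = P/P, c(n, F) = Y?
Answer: -33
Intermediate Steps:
c(n, F) = -34
M(P, H) = 1
c(48, 57) + M(-7, E) = -34 + 1 = -33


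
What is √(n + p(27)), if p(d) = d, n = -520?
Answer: I*√493 ≈ 22.204*I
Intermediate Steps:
√(n + p(27)) = √(-520 + 27) = √(-493) = I*√493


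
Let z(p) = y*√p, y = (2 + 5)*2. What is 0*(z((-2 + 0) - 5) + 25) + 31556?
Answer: 31556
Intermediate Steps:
y = 14 (y = 7*2 = 14)
z(p) = 14*√p
0*(z((-2 + 0) - 5) + 25) + 31556 = 0*(14*√((-2 + 0) - 5) + 25) + 31556 = 0*(14*√(-2 - 5) + 25) + 31556 = 0*(14*√(-7) + 25) + 31556 = 0*(14*(I*√7) + 25) + 31556 = 0*(14*I*√7 + 25) + 31556 = 0*(25 + 14*I*√7) + 31556 = 0 + 31556 = 31556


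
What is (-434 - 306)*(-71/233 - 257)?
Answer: 44364480/233 ≈ 1.9041e+5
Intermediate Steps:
(-434 - 306)*(-71/233 - 257) = -740*(-71*1/233 - 257) = -740*(-71/233 - 257) = -740*(-59952/233) = 44364480/233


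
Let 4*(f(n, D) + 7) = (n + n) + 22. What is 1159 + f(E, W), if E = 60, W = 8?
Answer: 2375/2 ≈ 1187.5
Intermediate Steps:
f(n, D) = -3/2 + n/2 (f(n, D) = -7 + ((n + n) + 22)/4 = -7 + (2*n + 22)/4 = -7 + (22 + 2*n)/4 = -7 + (11/2 + n/2) = -3/2 + n/2)
1159 + f(E, W) = 1159 + (-3/2 + (1/2)*60) = 1159 + (-3/2 + 30) = 1159 + 57/2 = 2375/2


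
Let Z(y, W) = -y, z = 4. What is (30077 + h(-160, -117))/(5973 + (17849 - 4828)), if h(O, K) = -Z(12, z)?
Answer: 30089/18994 ≈ 1.5841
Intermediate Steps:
h(O, K) = 12 (h(O, K) = -(-1)*12 = -1*(-12) = 12)
(30077 + h(-160, -117))/(5973 + (17849 - 4828)) = (30077 + 12)/(5973 + (17849 - 4828)) = 30089/(5973 + 13021) = 30089/18994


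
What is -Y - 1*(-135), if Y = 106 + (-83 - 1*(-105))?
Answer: 7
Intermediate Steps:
Y = 128 (Y = 106 + (-83 + 105) = 106 + 22 = 128)
-Y - 1*(-135) = -1*128 - 1*(-135) = -128 + 135 = 7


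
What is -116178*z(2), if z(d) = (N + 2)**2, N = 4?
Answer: -4182408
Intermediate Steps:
z(d) = 36 (z(d) = (4 + 2)**2 = 6**2 = 36)
-116178*z(2) = -116178*36 = -4182408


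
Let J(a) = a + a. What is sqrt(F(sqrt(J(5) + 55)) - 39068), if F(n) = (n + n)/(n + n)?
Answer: I*sqrt(39067) ≈ 197.65*I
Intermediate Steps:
J(a) = 2*a
F(n) = 1 (F(n) = (2*n)/((2*n)) = (2*n)*(1/(2*n)) = 1)
sqrt(F(sqrt(J(5) + 55)) - 39068) = sqrt(1 - 39068) = sqrt(-39067) = I*sqrt(39067)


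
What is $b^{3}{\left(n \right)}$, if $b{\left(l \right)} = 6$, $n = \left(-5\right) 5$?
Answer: $216$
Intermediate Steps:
$n = -25$
$b^{3}{\left(n \right)} = 6^{3} = 216$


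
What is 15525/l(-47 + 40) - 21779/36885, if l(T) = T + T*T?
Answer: 190574969/516390 ≈ 369.05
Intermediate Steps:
l(T) = T + T²
15525/l(-47 + 40) - 21779/36885 = 15525/(((-47 + 40)*(1 + (-47 + 40)))) - 21779/36885 = 15525/((-7*(1 - 7))) - 21779*1/36885 = 15525/((-7*(-6))) - 21779/36885 = 15525/42 - 21779/36885 = 15525*(1/42) - 21779/36885 = 5175/14 - 21779/36885 = 190574969/516390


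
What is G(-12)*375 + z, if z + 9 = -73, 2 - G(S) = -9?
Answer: 4043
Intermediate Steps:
G(S) = 11 (G(S) = 2 - 1*(-9) = 2 + 9 = 11)
z = -82 (z = -9 - 73 = -82)
G(-12)*375 + z = 11*375 - 82 = 4125 - 82 = 4043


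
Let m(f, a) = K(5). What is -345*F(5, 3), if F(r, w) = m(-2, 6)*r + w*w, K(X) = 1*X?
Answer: -11730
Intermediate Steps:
K(X) = X
m(f, a) = 5
F(r, w) = w**2 + 5*r (F(r, w) = 5*r + w*w = 5*r + w**2 = w**2 + 5*r)
-345*F(5, 3) = -345*(3**2 + 5*5) = -345*(9 + 25) = -345*34 = -11730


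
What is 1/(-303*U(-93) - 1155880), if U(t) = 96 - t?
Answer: -1/1213147 ≈ -8.2430e-7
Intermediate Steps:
1/(-303*U(-93) - 1155880) = 1/(-303*(96 - 1*(-93)) - 1155880) = 1/(-303*(96 + 93) - 1155880) = 1/(-303*189 - 1155880) = 1/(-57267 - 1155880) = 1/(-1213147) = -1/1213147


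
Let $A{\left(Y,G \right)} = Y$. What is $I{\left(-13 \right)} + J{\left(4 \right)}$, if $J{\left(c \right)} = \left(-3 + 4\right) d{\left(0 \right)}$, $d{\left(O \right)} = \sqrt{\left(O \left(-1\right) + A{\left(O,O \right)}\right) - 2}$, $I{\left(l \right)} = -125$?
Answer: $-125 + i \sqrt{2} \approx -125.0 + 1.4142 i$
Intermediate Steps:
$d{\left(O \right)} = i \sqrt{2}$ ($d{\left(O \right)} = \sqrt{\left(O \left(-1\right) + O\right) - 2} = \sqrt{\left(- O + O\right) - 2} = \sqrt{0 - 2} = \sqrt{-2} = i \sqrt{2}$)
$J{\left(c \right)} = i \sqrt{2}$ ($J{\left(c \right)} = \left(-3 + 4\right) i \sqrt{2} = 1 i \sqrt{2} = i \sqrt{2}$)
$I{\left(-13 \right)} + J{\left(4 \right)} = -125 + i \sqrt{2}$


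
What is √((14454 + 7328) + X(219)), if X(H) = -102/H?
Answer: 2*√29018449/73 ≈ 147.59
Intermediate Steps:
√((14454 + 7328) + X(219)) = √((14454 + 7328) - 102/219) = √(21782 - 102*1/219) = √(21782 - 34/73) = √(1590052/73) = 2*√29018449/73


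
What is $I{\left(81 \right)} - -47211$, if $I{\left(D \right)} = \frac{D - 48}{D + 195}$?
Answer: $\frac{4343423}{92} \approx 47211.0$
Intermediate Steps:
$I{\left(D \right)} = \frac{-48 + D}{195 + D}$
$I{\left(81 \right)} - -47211 = \frac{-48 + 81}{195 + 81} - -47211 = \frac{1}{276} \cdot 33 + 47211 = \frac{11}{92} + 47211 = \frac{4343423}{92}$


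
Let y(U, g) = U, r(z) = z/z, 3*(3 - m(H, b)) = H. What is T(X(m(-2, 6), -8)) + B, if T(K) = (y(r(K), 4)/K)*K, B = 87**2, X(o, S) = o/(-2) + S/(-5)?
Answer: 7570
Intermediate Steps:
m(H, b) = 3 - H/3
X(o, S) = -o/2 - S/5 (X(o, S) = o*(-1/2) + S*(-1/5) = -o/2 - S/5)
r(z) = 1
B = 7569
T(K) = 1 (T(K) = (1/K)*K = K/K = 1)
T(X(m(-2, 6), -8)) + B = 1 + 7569 = 7570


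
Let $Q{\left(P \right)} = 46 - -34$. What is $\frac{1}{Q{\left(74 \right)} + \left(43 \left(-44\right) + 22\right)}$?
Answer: $- \frac{1}{1790} \approx -0.00055866$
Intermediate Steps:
$Q{\left(P \right)} = 80$ ($Q{\left(P \right)} = 46 + 34 = 80$)
$\frac{1}{Q{\left(74 \right)} + \left(43 \left(-44\right) + 22\right)} = \frac{1}{80 + \left(43 \left(-44\right) + 22\right)} = \frac{1}{80 + \left(-1892 + 22\right)} = \frac{1}{80 - 1870} = \frac{1}{-1790} = - \frac{1}{1790}$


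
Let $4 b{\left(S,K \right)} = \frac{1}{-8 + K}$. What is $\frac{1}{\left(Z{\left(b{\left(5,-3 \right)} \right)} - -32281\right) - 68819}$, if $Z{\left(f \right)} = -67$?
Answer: $- \frac{1}{36605} \approx -2.7319 \cdot 10^{-5}$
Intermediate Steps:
$b{\left(S,K \right)} = \frac{1}{4 \left(-8 + K\right)}$
$\frac{1}{\left(Z{\left(b{\left(5,-3 \right)} \right)} - -32281\right) - 68819} = \frac{1}{\left(-67 - -32281\right) - 68819} = \frac{1}{\left(-67 + 32281\right) - 68819} = \frac{1}{32214 - 68819} = \frac{1}{-36605} = - \frac{1}{36605}$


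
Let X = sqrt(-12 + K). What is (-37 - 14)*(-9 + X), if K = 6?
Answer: 459 - 51*I*sqrt(6) ≈ 459.0 - 124.92*I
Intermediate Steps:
X = I*sqrt(6) (X = sqrt(-12 + 6) = sqrt(-6) = I*sqrt(6) ≈ 2.4495*I)
(-37 - 14)*(-9 + X) = (-37 - 14)*(-9 + I*sqrt(6)) = -51*(-9 + I*sqrt(6)) = 459 - 51*I*sqrt(6)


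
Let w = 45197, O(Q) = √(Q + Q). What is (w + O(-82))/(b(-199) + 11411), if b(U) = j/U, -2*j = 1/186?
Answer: 3345843516/844733509 + 148056*I*√41/844733509 ≈ 3.9608 + 0.0011223*I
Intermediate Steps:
j = -1/372 (j = -½/186 = -½*1/186 = -1/372 ≈ -0.0026882)
O(Q) = √2*√Q (O(Q) = √(2*Q) = √2*√Q)
b(U) = -1/(372*U)
(w + O(-82))/(b(-199) + 11411) = (45197 + √2*√(-82))/(-1/372/(-199) + 11411) = (45197 + √2*(I*√82))/(-1/372*(-1/199) + 11411) = (45197 + 2*I*√41)/(1/74028 + 11411) = (45197 + 2*I*√41)/(844733509/74028) = (45197 + 2*I*√41)*(74028/844733509) = 3345843516/844733509 + 148056*I*√41/844733509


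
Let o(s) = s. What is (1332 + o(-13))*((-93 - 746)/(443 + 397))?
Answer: -1106641/840 ≈ -1317.4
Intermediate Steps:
(1332 + o(-13))*((-93 - 746)/(443 + 397)) = (1332 - 13)*((-93 - 746)/(443 + 397)) = 1319*(-839/840) = -1106641/840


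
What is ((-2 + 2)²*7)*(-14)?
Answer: 0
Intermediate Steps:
((-2 + 2)²*7)*(-14) = (0²*7)*(-14) = (0*7)*(-14) = 0*(-14) = 0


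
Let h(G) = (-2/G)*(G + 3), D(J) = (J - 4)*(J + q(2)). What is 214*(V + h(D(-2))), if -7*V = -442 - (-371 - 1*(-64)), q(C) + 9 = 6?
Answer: 127972/35 ≈ 3656.3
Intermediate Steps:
q(C) = -3 (q(C) = -9 + 6 = -3)
D(J) = (-4 + J)*(-3 + J) (D(J) = (J - 4)*(J - 3) = (-4 + J)*(-3 + J))
h(G) = -2*(3 + G)/G (h(G) = (-2/G)*(3 + G) = -2*(3 + G)/G)
V = 135/7 (V = -(-442 - (-371 - 1*(-64)))/7 = -(-442 - (-371 + 64))/7 = -(-442 - 1*(-307))/7 = -(-442 + 307)/7 = -⅐*(-135) = 135/7 ≈ 19.286)
214*(V + h(D(-2))) = 214*(135/7 + (-2 - 6/(12 + (-2)² - 7*(-2)))) = 214*(135/7 + (-2 - 6/(12 + 4 + 14))) = 214*(135/7 + (-2 - 6/30)) = 214*(135/7 + (-2 - 6*1/30)) = 214*(135/7 + (-2 - ⅕)) = 214*(135/7 - 11/5) = 214*(598/35) = 127972/35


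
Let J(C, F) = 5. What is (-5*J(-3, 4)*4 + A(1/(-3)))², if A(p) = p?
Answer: 90601/9 ≈ 10067.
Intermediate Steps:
(-5*J(-3, 4)*4 + A(1/(-3)))² = (-5*5*4 + 1/(-3))² = (-25*4 - ⅓)² = (-100 - ⅓)² = (-301/3)² = 90601/9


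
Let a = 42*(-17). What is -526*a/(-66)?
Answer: -62594/11 ≈ -5690.4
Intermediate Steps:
a = -714
-526*a/(-66) = -(-375564)/(-66) = -(-375564)*(-1)/66 = -526*119/11 = -62594/11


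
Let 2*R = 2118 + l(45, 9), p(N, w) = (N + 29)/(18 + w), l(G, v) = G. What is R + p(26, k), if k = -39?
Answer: 45313/42 ≈ 1078.9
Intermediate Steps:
p(N, w) = (29 + N)/(18 + w)
R = 2163/2 (R = (2118 + 45)/2 = (½)*2163 = 2163/2 ≈ 1081.5)
R + p(26, k) = 2163/2 + (29 + 26)/(18 - 39) = 2163/2 + 55/(-21) = 2163/2 - 1/21*55 = 2163/2 - 55/21 = 45313/42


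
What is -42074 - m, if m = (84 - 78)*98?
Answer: -42662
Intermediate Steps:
m = 588 (m = 6*98 = 588)
-42074 - m = -42074 - 1*588 = -42074 - 588 = -42662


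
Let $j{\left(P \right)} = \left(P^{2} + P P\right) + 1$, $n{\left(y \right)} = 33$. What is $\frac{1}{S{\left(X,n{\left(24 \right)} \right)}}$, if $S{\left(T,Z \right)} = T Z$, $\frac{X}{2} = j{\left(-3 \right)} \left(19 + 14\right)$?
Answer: $\frac{1}{41382} \approx 2.4165 \cdot 10^{-5}$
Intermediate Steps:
$j{\left(P \right)} = 1 + 2 P^{2}$ ($j{\left(P \right)} = \left(P^{2} + P^{2}\right) + 1 = 2 P^{2} + 1 = 1 + 2 P^{2}$)
$X = 1254$ ($X = 2 \left(1 + 2 \left(-3\right)^{2}\right) \left(19 + 14\right) = 2 \left(1 + 2 \cdot 9\right) 33 = 2 \left(1 + 18\right) 33 = 2 \cdot 19 \cdot 33 = 2 \cdot 627 = 1254$)
$\frac{1}{S{\left(X,n{\left(24 \right)} \right)}} = \frac{1}{1254 \cdot 33} = \frac{1}{41382}$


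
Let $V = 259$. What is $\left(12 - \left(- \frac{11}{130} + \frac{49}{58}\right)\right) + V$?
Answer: $\frac{509402}{1885} \approx 270.24$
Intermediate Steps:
$\left(12 - \left(- \frac{11}{130} + \frac{49}{58}\right)\right) + V = \left(12 - \left(- \frac{11}{130} + \frac{49}{58}\right)\right) + 259 = \left(12 - \frac{1433}{1885}\right) + 259 = \frac{21187}{1885} + 259 = \frac{509402}{1885}$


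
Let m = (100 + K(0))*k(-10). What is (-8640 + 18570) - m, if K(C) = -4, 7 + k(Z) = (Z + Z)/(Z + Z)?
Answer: 10506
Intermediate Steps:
k(Z) = -6 (k(Z) = -7 + (Z + Z)/(Z + Z) = -7 + (2*Z)/((2*Z)) = -7 + (2*Z)*(1/(2*Z)) = -7 + 1 = -6)
m = -576 (m = (100 - 4)*(-6) = 96*(-6) = -576)
(-8640 + 18570) - m = (-8640 + 18570) - 1*(-576) = 9930 + 576 = 10506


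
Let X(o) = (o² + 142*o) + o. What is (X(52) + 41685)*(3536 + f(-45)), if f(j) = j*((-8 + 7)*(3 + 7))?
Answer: 206574450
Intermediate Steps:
X(o) = o² + 143*o
f(j) = -10*j (f(j) = j*(-1*10) = j*(-10) = -10*j)
(X(52) + 41685)*(3536 + f(-45)) = (52*(143 + 52) + 41685)*(3536 - 10*(-45)) = (52*195 + 41685)*(3536 + 450) = (10140 + 41685)*3986 = 51825*3986 = 206574450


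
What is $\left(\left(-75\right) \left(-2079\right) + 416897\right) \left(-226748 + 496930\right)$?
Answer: $154766193604$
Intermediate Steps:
$\left(\left(-75\right) \left(-2079\right) + 416897\right) \left(-226748 + 496930\right) = \left(155925 + 416897\right) 270182 = 572822 \cdot 270182 = 154766193604$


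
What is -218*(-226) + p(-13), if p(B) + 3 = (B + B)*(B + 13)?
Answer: 49265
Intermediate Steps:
p(B) = -3 + 2*B*(13 + B) (p(B) = -3 + (B + B)*(B + 13) = -3 + (2*B)*(13 + B) = -3 + 2*B*(13 + B))
-218*(-226) + p(-13) = -218*(-226) + (-3 + 2*(-13)² + 26*(-13)) = 49268 + (-3 + 2*169 - 338) = 49268 + (-3 + 338 - 338) = 49268 - 3 = 49265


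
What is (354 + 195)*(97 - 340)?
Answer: -133407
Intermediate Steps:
(354 + 195)*(97 - 340) = 549*(-243) = -133407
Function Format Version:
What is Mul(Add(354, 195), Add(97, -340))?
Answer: -133407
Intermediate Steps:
Mul(Add(354, 195), Add(97, -340)) = Mul(549, -243) = -133407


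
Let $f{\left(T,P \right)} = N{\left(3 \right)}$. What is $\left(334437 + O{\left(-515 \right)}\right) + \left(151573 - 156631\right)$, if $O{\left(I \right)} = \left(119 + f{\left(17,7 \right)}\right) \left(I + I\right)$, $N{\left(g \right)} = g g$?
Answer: $197539$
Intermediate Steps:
$N{\left(g \right)} = g^{2}$
$f{\left(T,P \right)} = 9$ ($f{\left(T,P \right)} = 3^{2} = 9$)
$O{\left(I \right)} = 256 I$ ($O{\left(I \right)} = \left(119 + 9\right) \left(I + I\right) = 128 \cdot 2 I = 256 I$)
$\left(334437 + O{\left(-515 \right)}\right) + \left(151573 - 156631\right) = \left(334437 + 256 \left(-515\right)\right) + \left(151573 - 156631\right) = \left(334437 - 131840\right) - 5058 = 202597 - 5058 = 197539$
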